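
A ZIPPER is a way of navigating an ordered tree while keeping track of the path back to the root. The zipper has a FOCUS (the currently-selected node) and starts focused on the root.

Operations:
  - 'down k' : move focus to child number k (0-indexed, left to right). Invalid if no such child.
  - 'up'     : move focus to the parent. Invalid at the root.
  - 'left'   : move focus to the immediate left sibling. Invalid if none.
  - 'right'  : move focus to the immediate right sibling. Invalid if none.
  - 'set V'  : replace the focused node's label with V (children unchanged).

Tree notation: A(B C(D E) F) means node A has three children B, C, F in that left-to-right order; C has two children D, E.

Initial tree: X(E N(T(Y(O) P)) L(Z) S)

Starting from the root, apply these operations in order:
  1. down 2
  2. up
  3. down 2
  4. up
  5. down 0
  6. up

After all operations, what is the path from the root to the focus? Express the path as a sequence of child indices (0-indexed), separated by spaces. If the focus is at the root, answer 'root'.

Answer: root

Derivation:
Step 1 (down 2): focus=L path=2 depth=1 children=['Z'] left=['E', 'N'] right=['S'] parent=X
Step 2 (up): focus=X path=root depth=0 children=['E', 'N', 'L', 'S'] (at root)
Step 3 (down 2): focus=L path=2 depth=1 children=['Z'] left=['E', 'N'] right=['S'] parent=X
Step 4 (up): focus=X path=root depth=0 children=['E', 'N', 'L', 'S'] (at root)
Step 5 (down 0): focus=E path=0 depth=1 children=[] left=[] right=['N', 'L', 'S'] parent=X
Step 6 (up): focus=X path=root depth=0 children=['E', 'N', 'L', 'S'] (at root)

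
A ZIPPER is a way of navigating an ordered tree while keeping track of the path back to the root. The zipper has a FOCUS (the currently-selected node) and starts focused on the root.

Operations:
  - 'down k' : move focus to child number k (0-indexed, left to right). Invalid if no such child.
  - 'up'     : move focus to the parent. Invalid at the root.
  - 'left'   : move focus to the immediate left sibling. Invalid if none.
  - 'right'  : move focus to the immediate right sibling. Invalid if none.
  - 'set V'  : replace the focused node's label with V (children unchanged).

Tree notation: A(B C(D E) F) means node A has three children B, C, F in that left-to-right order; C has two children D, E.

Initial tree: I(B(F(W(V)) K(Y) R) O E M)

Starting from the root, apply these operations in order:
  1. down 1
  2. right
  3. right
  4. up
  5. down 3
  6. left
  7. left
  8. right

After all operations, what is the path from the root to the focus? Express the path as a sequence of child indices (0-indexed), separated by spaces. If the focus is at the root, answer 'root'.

Answer: 2

Derivation:
Step 1 (down 1): focus=O path=1 depth=1 children=[] left=['B'] right=['E', 'M'] parent=I
Step 2 (right): focus=E path=2 depth=1 children=[] left=['B', 'O'] right=['M'] parent=I
Step 3 (right): focus=M path=3 depth=1 children=[] left=['B', 'O', 'E'] right=[] parent=I
Step 4 (up): focus=I path=root depth=0 children=['B', 'O', 'E', 'M'] (at root)
Step 5 (down 3): focus=M path=3 depth=1 children=[] left=['B', 'O', 'E'] right=[] parent=I
Step 6 (left): focus=E path=2 depth=1 children=[] left=['B', 'O'] right=['M'] parent=I
Step 7 (left): focus=O path=1 depth=1 children=[] left=['B'] right=['E', 'M'] parent=I
Step 8 (right): focus=E path=2 depth=1 children=[] left=['B', 'O'] right=['M'] parent=I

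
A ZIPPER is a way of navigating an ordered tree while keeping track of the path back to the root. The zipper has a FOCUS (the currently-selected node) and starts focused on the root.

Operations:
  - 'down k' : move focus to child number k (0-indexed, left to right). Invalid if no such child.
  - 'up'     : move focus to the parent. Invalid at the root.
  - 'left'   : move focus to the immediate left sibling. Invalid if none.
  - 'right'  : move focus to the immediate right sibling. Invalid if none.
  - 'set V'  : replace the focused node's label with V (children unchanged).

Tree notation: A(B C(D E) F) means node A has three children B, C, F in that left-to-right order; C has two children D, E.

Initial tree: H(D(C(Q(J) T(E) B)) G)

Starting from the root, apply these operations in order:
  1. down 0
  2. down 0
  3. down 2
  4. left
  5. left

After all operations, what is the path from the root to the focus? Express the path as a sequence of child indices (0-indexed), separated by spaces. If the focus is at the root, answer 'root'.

Answer: 0 0 0

Derivation:
Step 1 (down 0): focus=D path=0 depth=1 children=['C'] left=[] right=['G'] parent=H
Step 2 (down 0): focus=C path=0/0 depth=2 children=['Q', 'T', 'B'] left=[] right=[] parent=D
Step 3 (down 2): focus=B path=0/0/2 depth=3 children=[] left=['Q', 'T'] right=[] parent=C
Step 4 (left): focus=T path=0/0/1 depth=3 children=['E'] left=['Q'] right=['B'] parent=C
Step 5 (left): focus=Q path=0/0/0 depth=3 children=['J'] left=[] right=['T', 'B'] parent=C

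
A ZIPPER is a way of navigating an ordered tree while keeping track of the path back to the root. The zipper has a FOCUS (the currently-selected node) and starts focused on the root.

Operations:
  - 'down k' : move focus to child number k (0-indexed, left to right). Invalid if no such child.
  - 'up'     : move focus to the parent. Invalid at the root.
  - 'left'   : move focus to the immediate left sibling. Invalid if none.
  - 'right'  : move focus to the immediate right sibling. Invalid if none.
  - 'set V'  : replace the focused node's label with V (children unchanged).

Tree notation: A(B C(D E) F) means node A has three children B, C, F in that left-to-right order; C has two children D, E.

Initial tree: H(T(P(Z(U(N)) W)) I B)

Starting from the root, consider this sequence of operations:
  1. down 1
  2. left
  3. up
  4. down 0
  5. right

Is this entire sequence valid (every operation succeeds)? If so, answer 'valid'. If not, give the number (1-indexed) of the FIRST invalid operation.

Step 1 (down 1): focus=I path=1 depth=1 children=[] left=['T'] right=['B'] parent=H
Step 2 (left): focus=T path=0 depth=1 children=['P'] left=[] right=['I', 'B'] parent=H
Step 3 (up): focus=H path=root depth=0 children=['T', 'I', 'B'] (at root)
Step 4 (down 0): focus=T path=0 depth=1 children=['P'] left=[] right=['I', 'B'] parent=H
Step 5 (right): focus=I path=1 depth=1 children=[] left=['T'] right=['B'] parent=H

Answer: valid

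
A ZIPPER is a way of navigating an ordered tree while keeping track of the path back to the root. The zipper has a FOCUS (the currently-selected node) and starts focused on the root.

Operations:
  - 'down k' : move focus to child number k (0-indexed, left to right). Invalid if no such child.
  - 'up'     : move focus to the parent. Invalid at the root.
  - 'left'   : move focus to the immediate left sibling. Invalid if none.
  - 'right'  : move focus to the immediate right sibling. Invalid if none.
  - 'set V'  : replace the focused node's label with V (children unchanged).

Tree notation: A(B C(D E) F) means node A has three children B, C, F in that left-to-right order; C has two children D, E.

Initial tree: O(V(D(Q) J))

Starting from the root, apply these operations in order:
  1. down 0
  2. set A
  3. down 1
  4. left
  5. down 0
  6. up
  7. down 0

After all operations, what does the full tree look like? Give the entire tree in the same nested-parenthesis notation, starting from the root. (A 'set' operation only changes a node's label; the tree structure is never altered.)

Step 1 (down 0): focus=V path=0 depth=1 children=['D', 'J'] left=[] right=[] parent=O
Step 2 (set A): focus=A path=0 depth=1 children=['D', 'J'] left=[] right=[] parent=O
Step 3 (down 1): focus=J path=0/1 depth=2 children=[] left=['D'] right=[] parent=A
Step 4 (left): focus=D path=0/0 depth=2 children=['Q'] left=[] right=['J'] parent=A
Step 5 (down 0): focus=Q path=0/0/0 depth=3 children=[] left=[] right=[] parent=D
Step 6 (up): focus=D path=0/0 depth=2 children=['Q'] left=[] right=['J'] parent=A
Step 7 (down 0): focus=Q path=0/0/0 depth=3 children=[] left=[] right=[] parent=D

Answer: O(A(D(Q) J))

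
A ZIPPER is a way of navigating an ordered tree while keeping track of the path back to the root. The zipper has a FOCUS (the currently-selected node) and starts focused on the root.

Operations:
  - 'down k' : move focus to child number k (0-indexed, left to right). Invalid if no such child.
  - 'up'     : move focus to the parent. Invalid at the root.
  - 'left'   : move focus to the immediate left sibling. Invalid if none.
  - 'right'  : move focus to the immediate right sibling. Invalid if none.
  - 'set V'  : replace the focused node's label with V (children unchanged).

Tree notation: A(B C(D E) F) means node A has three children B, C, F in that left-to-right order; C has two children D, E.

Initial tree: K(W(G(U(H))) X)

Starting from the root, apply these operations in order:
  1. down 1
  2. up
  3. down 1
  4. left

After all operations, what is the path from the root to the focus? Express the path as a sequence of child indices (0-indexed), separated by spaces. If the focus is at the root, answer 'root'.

Step 1 (down 1): focus=X path=1 depth=1 children=[] left=['W'] right=[] parent=K
Step 2 (up): focus=K path=root depth=0 children=['W', 'X'] (at root)
Step 3 (down 1): focus=X path=1 depth=1 children=[] left=['W'] right=[] parent=K
Step 4 (left): focus=W path=0 depth=1 children=['G'] left=[] right=['X'] parent=K

Answer: 0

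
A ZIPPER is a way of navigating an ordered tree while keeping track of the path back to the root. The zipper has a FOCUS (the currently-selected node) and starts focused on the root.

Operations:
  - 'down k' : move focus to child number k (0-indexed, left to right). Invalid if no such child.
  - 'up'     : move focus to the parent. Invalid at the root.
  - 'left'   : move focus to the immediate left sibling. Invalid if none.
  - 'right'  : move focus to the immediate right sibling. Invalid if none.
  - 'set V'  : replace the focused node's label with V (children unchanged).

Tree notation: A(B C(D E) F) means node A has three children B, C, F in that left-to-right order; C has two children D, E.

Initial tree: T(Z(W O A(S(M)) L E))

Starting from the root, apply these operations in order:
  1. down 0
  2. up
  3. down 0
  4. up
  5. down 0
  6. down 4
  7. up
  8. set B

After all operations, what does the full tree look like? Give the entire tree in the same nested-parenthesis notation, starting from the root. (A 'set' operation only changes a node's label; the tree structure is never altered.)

Step 1 (down 0): focus=Z path=0 depth=1 children=['W', 'O', 'A', 'L', 'E'] left=[] right=[] parent=T
Step 2 (up): focus=T path=root depth=0 children=['Z'] (at root)
Step 3 (down 0): focus=Z path=0 depth=1 children=['W', 'O', 'A', 'L', 'E'] left=[] right=[] parent=T
Step 4 (up): focus=T path=root depth=0 children=['Z'] (at root)
Step 5 (down 0): focus=Z path=0 depth=1 children=['W', 'O', 'A', 'L', 'E'] left=[] right=[] parent=T
Step 6 (down 4): focus=E path=0/4 depth=2 children=[] left=['W', 'O', 'A', 'L'] right=[] parent=Z
Step 7 (up): focus=Z path=0 depth=1 children=['W', 'O', 'A', 'L', 'E'] left=[] right=[] parent=T
Step 8 (set B): focus=B path=0 depth=1 children=['W', 'O', 'A', 'L', 'E'] left=[] right=[] parent=T

Answer: T(B(W O A(S(M)) L E))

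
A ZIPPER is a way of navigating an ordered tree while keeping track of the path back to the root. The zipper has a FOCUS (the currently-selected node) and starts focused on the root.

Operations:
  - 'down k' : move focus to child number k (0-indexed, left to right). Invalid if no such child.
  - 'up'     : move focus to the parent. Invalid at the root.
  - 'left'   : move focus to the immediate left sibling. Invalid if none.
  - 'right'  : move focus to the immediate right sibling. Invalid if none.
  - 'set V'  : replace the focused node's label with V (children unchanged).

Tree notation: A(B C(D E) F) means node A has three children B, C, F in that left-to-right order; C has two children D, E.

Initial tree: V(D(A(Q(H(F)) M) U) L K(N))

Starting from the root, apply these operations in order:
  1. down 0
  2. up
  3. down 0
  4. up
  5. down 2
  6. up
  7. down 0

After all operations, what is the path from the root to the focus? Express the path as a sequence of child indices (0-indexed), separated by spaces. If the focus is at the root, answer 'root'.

Answer: 0

Derivation:
Step 1 (down 0): focus=D path=0 depth=1 children=['A', 'U'] left=[] right=['L', 'K'] parent=V
Step 2 (up): focus=V path=root depth=0 children=['D', 'L', 'K'] (at root)
Step 3 (down 0): focus=D path=0 depth=1 children=['A', 'U'] left=[] right=['L', 'K'] parent=V
Step 4 (up): focus=V path=root depth=0 children=['D', 'L', 'K'] (at root)
Step 5 (down 2): focus=K path=2 depth=1 children=['N'] left=['D', 'L'] right=[] parent=V
Step 6 (up): focus=V path=root depth=0 children=['D', 'L', 'K'] (at root)
Step 7 (down 0): focus=D path=0 depth=1 children=['A', 'U'] left=[] right=['L', 'K'] parent=V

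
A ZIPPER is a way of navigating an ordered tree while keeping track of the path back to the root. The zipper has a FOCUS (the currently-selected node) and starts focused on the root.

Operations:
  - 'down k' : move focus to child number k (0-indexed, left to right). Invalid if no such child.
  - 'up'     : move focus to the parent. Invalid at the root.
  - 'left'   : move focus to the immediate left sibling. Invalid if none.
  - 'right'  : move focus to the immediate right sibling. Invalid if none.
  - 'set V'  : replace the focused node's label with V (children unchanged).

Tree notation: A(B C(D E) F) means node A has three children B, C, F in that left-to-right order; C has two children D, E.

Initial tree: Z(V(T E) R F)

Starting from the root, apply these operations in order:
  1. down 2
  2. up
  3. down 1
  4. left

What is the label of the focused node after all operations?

Step 1 (down 2): focus=F path=2 depth=1 children=[] left=['V', 'R'] right=[] parent=Z
Step 2 (up): focus=Z path=root depth=0 children=['V', 'R', 'F'] (at root)
Step 3 (down 1): focus=R path=1 depth=1 children=[] left=['V'] right=['F'] parent=Z
Step 4 (left): focus=V path=0 depth=1 children=['T', 'E'] left=[] right=['R', 'F'] parent=Z

Answer: V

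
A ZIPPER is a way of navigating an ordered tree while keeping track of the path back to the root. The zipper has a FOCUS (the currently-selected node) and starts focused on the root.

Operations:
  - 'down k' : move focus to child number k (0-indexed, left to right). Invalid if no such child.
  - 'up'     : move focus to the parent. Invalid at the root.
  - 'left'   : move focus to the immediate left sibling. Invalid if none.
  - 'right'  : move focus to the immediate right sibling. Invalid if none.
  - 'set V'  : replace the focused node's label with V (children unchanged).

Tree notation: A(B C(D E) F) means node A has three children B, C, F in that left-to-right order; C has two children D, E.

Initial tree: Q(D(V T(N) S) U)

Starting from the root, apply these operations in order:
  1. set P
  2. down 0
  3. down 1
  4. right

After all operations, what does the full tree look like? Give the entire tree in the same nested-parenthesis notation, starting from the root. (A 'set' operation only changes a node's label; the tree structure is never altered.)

Answer: P(D(V T(N) S) U)

Derivation:
Step 1 (set P): focus=P path=root depth=0 children=['D', 'U'] (at root)
Step 2 (down 0): focus=D path=0 depth=1 children=['V', 'T', 'S'] left=[] right=['U'] parent=P
Step 3 (down 1): focus=T path=0/1 depth=2 children=['N'] left=['V'] right=['S'] parent=D
Step 4 (right): focus=S path=0/2 depth=2 children=[] left=['V', 'T'] right=[] parent=D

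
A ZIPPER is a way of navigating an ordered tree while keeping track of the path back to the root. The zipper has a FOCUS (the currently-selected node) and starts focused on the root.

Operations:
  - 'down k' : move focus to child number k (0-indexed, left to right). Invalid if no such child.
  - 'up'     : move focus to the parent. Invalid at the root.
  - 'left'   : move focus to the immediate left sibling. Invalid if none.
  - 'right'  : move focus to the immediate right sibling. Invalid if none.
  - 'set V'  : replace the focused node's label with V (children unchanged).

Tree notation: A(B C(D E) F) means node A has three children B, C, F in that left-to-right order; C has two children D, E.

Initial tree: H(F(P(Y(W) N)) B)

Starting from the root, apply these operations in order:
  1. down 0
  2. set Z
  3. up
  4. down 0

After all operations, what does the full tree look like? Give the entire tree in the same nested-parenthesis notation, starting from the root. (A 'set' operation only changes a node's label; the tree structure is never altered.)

Answer: H(Z(P(Y(W) N)) B)

Derivation:
Step 1 (down 0): focus=F path=0 depth=1 children=['P'] left=[] right=['B'] parent=H
Step 2 (set Z): focus=Z path=0 depth=1 children=['P'] left=[] right=['B'] parent=H
Step 3 (up): focus=H path=root depth=0 children=['Z', 'B'] (at root)
Step 4 (down 0): focus=Z path=0 depth=1 children=['P'] left=[] right=['B'] parent=H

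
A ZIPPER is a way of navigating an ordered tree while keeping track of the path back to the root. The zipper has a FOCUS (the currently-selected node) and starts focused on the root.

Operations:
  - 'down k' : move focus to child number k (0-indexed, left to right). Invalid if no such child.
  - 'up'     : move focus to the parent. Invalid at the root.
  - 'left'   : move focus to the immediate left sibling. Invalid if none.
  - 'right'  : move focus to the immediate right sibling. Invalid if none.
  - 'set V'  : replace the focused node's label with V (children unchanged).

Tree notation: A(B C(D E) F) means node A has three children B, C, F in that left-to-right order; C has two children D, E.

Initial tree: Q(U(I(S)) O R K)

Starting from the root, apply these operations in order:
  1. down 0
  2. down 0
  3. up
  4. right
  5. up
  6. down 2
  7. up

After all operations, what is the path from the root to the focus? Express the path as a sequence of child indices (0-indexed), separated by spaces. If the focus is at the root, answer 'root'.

Answer: root

Derivation:
Step 1 (down 0): focus=U path=0 depth=1 children=['I'] left=[] right=['O', 'R', 'K'] parent=Q
Step 2 (down 0): focus=I path=0/0 depth=2 children=['S'] left=[] right=[] parent=U
Step 3 (up): focus=U path=0 depth=1 children=['I'] left=[] right=['O', 'R', 'K'] parent=Q
Step 4 (right): focus=O path=1 depth=1 children=[] left=['U'] right=['R', 'K'] parent=Q
Step 5 (up): focus=Q path=root depth=0 children=['U', 'O', 'R', 'K'] (at root)
Step 6 (down 2): focus=R path=2 depth=1 children=[] left=['U', 'O'] right=['K'] parent=Q
Step 7 (up): focus=Q path=root depth=0 children=['U', 'O', 'R', 'K'] (at root)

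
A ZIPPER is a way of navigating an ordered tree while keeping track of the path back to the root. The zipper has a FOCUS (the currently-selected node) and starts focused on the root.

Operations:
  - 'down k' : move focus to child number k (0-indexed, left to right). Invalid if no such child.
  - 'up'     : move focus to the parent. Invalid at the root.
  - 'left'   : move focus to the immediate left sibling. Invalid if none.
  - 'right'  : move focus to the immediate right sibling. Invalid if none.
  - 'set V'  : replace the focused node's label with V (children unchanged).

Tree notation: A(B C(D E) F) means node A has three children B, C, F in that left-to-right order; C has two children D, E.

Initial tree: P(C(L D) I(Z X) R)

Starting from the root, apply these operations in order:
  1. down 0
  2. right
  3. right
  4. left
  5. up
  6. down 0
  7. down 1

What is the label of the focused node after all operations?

Step 1 (down 0): focus=C path=0 depth=1 children=['L', 'D'] left=[] right=['I', 'R'] parent=P
Step 2 (right): focus=I path=1 depth=1 children=['Z', 'X'] left=['C'] right=['R'] parent=P
Step 3 (right): focus=R path=2 depth=1 children=[] left=['C', 'I'] right=[] parent=P
Step 4 (left): focus=I path=1 depth=1 children=['Z', 'X'] left=['C'] right=['R'] parent=P
Step 5 (up): focus=P path=root depth=0 children=['C', 'I', 'R'] (at root)
Step 6 (down 0): focus=C path=0 depth=1 children=['L', 'D'] left=[] right=['I', 'R'] parent=P
Step 7 (down 1): focus=D path=0/1 depth=2 children=[] left=['L'] right=[] parent=C

Answer: D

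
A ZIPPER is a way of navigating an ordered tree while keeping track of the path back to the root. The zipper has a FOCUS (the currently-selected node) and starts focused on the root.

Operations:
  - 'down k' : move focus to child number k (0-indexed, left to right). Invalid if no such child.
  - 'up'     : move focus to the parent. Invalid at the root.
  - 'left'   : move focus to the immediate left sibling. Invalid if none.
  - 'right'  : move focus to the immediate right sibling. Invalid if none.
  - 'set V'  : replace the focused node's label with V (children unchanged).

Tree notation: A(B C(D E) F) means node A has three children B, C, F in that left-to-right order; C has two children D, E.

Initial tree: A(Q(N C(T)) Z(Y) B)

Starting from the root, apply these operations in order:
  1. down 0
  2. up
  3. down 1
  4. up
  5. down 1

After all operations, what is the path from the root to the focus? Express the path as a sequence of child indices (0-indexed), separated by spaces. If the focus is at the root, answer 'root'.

Answer: 1

Derivation:
Step 1 (down 0): focus=Q path=0 depth=1 children=['N', 'C'] left=[] right=['Z', 'B'] parent=A
Step 2 (up): focus=A path=root depth=0 children=['Q', 'Z', 'B'] (at root)
Step 3 (down 1): focus=Z path=1 depth=1 children=['Y'] left=['Q'] right=['B'] parent=A
Step 4 (up): focus=A path=root depth=0 children=['Q', 'Z', 'B'] (at root)
Step 5 (down 1): focus=Z path=1 depth=1 children=['Y'] left=['Q'] right=['B'] parent=A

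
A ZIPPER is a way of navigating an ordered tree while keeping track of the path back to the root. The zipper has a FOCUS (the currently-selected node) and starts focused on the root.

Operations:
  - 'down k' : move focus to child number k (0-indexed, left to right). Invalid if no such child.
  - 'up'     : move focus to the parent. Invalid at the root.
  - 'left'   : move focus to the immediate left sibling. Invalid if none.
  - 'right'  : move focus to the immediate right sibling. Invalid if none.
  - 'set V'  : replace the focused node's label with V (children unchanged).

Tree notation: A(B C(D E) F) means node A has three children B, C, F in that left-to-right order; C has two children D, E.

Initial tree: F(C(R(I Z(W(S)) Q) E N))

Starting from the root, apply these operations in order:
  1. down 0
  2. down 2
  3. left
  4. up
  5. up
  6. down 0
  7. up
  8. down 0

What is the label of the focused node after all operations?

Answer: C

Derivation:
Step 1 (down 0): focus=C path=0 depth=1 children=['R', 'E', 'N'] left=[] right=[] parent=F
Step 2 (down 2): focus=N path=0/2 depth=2 children=[] left=['R', 'E'] right=[] parent=C
Step 3 (left): focus=E path=0/1 depth=2 children=[] left=['R'] right=['N'] parent=C
Step 4 (up): focus=C path=0 depth=1 children=['R', 'E', 'N'] left=[] right=[] parent=F
Step 5 (up): focus=F path=root depth=0 children=['C'] (at root)
Step 6 (down 0): focus=C path=0 depth=1 children=['R', 'E', 'N'] left=[] right=[] parent=F
Step 7 (up): focus=F path=root depth=0 children=['C'] (at root)
Step 8 (down 0): focus=C path=0 depth=1 children=['R', 'E', 'N'] left=[] right=[] parent=F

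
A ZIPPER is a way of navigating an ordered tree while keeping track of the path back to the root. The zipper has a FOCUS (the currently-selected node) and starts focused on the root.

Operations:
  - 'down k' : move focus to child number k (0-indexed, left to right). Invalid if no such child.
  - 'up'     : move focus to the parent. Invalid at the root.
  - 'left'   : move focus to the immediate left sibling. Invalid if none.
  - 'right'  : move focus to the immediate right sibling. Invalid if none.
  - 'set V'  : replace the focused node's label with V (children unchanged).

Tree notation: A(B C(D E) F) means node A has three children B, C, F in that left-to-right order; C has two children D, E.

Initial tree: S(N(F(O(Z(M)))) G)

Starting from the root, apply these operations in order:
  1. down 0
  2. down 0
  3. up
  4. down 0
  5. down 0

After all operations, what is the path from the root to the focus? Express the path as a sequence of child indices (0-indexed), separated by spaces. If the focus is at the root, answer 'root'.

Step 1 (down 0): focus=N path=0 depth=1 children=['F'] left=[] right=['G'] parent=S
Step 2 (down 0): focus=F path=0/0 depth=2 children=['O'] left=[] right=[] parent=N
Step 3 (up): focus=N path=0 depth=1 children=['F'] left=[] right=['G'] parent=S
Step 4 (down 0): focus=F path=0/0 depth=2 children=['O'] left=[] right=[] parent=N
Step 5 (down 0): focus=O path=0/0/0 depth=3 children=['Z'] left=[] right=[] parent=F

Answer: 0 0 0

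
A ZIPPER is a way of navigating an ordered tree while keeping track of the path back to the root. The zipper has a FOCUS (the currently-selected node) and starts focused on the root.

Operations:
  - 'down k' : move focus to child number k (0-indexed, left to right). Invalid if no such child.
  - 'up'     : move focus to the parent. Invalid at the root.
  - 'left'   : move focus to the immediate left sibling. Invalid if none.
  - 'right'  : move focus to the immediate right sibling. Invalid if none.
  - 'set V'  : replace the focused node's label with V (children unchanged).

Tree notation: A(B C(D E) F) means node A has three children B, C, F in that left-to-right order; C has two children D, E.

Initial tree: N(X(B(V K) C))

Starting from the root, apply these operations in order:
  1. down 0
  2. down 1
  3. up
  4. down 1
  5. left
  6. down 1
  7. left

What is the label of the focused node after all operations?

Answer: V

Derivation:
Step 1 (down 0): focus=X path=0 depth=1 children=['B', 'C'] left=[] right=[] parent=N
Step 2 (down 1): focus=C path=0/1 depth=2 children=[] left=['B'] right=[] parent=X
Step 3 (up): focus=X path=0 depth=1 children=['B', 'C'] left=[] right=[] parent=N
Step 4 (down 1): focus=C path=0/1 depth=2 children=[] left=['B'] right=[] parent=X
Step 5 (left): focus=B path=0/0 depth=2 children=['V', 'K'] left=[] right=['C'] parent=X
Step 6 (down 1): focus=K path=0/0/1 depth=3 children=[] left=['V'] right=[] parent=B
Step 7 (left): focus=V path=0/0/0 depth=3 children=[] left=[] right=['K'] parent=B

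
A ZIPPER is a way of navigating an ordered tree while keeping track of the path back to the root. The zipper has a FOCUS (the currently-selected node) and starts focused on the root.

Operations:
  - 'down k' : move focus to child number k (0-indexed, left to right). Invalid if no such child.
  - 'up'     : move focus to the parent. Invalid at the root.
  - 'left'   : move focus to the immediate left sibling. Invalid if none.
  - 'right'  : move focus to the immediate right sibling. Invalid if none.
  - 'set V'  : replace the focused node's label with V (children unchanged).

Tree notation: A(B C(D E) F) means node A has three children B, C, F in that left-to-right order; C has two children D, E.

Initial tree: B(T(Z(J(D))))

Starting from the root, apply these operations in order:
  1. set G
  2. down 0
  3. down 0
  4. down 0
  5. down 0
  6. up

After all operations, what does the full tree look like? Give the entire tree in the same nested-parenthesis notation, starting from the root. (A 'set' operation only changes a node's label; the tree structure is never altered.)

Step 1 (set G): focus=G path=root depth=0 children=['T'] (at root)
Step 2 (down 0): focus=T path=0 depth=1 children=['Z'] left=[] right=[] parent=G
Step 3 (down 0): focus=Z path=0/0 depth=2 children=['J'] left=[] right=[] parent=T
Step 4 (down 0): focus=J path=0/0/0 depth=3 children=['D'] left=[] right=[] parent=Z
Step 5 (down 0): focus=D path=0/0/0/0 depth=4 children=[] left=[] right=[] parent=J
Step 6 (up): focus=J path=0/0/0 depth=3 children=['D'] left=[] right=[] parent=Z

Answer: G(T(Z(J(D))))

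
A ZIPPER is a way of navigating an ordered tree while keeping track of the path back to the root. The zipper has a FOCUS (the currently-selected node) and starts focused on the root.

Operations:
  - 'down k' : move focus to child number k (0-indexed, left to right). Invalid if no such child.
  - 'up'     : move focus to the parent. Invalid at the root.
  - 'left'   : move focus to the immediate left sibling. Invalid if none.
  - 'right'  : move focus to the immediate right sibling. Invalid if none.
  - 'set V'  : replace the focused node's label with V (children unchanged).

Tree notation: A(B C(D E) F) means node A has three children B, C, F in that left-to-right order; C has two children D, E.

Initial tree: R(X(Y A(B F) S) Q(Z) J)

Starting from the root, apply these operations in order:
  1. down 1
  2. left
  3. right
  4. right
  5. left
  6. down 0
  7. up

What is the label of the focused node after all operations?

Step 1 (down 1): focus=Q path=1 depth=1 children=['Z'] left=['X'] right=['J'] parent=R
Step 2 (left): focus=X path=0 depth=1 children=['Y', 'A', 'S'] left=[] right=['Q', 'J'] parent=R
Step 3 (right): focus=Q path=1 depth=1 children=['Z'] left=['X'] right=['J'] parent=R
Step 4 (right): focus=J path=2 depth=1 children=[] left=['X', 'Q'] right=[] parent=R
Step 5 (left): focus=Q path=1 depth=1 children=['Z'] left=['X'] right=['J'] parent=R
Step 6 (down 0): focus=Z path=1/0 depth=2 children=[] left=[] right=[] parent=Q
Step 7 (up): focus=Q path=1 depth=1 children=['Z'] left=['X'] right=['J'] parent=R

Answer: Q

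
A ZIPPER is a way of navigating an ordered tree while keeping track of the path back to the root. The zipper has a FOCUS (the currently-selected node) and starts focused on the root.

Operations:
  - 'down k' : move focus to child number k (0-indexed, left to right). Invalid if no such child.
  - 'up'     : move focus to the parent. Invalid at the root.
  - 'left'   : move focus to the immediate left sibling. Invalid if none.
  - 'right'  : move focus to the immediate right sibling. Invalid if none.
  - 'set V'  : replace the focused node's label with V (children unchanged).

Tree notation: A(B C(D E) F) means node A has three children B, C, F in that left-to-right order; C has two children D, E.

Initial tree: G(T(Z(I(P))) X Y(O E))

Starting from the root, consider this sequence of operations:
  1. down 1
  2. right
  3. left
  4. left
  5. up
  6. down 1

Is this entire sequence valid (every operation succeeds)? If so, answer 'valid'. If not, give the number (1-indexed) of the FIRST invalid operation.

Answer: valid

Derivation:
Step 1 (down 1): focus=X path=1 depth=1 children=[] left=['T'] right=['Y'] parent=G
Step 2 (right): focus=Y path=2 depth=1 children=['O', 'E'] left=['T', 'X'] right=[] parent=G
Step 3 (left): focus=X path=1 depth=1 children=[] left=['T'] right=['Y'] parent=G
Step 4 (left): focus=T path=0 depth=1 children=['Z'] left=[] right=['X', 'Y'] parent=G
Step 5 (up): focus=G path=root depth=0 children=['T', 'X', 'Y'] (at root)
Step 6 (down 1): focus=X path=1 depth=1 children=[] left=['T'] right=['Y'] parent=G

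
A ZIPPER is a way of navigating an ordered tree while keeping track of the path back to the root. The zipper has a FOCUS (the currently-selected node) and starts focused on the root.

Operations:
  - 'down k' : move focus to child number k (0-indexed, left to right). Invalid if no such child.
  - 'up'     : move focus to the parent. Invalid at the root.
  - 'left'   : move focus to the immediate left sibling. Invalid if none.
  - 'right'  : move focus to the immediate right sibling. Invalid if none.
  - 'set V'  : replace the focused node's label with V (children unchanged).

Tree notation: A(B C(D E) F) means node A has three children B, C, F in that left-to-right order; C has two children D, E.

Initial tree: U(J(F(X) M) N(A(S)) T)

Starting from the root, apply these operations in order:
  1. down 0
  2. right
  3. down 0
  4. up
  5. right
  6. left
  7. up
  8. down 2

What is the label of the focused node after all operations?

Step 1 (down 0): focus=J path=0 depth=1 children=['F', 'M'] left=[] right=['N', 'T'] parent=U
Step 2 (right): focus=N path=1 depth=1 children=['A'] left=['J'] right=['T'] parent=U
Step 3 (down 0): focus=A path=1/0 depth=2 children=['S'] left=[] right=[] parent=N
Step 4 (up): focus=N path=1 depth=1 children=['A'] left=['J'] right=['T'] parent=U
Step 5 (right): focus=T path=2 depth=1 children=[] left=['J', 'N'] right=[] parent=U
Step 6 (left): focus=N path=1 depth=1 children=['A'] left=['J'] right=['T'] parent=U
Step 7 (up): focus=U path=root depth=0 children=['J', 'N', 'T'] (at root)
Step 8 (down 2): focus=T path=2 depth=1 children=[] left=['J', 'N'] right=[] parent=U

Answer: T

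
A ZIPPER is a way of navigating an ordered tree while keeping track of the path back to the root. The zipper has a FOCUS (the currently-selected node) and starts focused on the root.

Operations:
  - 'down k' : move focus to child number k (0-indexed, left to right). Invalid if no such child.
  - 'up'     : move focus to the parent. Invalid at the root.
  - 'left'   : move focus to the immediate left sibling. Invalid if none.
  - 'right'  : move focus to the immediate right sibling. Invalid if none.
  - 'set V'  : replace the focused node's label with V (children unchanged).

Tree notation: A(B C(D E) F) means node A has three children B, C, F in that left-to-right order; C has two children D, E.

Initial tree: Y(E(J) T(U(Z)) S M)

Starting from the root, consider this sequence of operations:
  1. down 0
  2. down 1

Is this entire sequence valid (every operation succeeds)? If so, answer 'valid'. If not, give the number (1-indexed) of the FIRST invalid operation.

Step 1 (down 0): focus=E path=0 depth=1 children=['J'] left=[] right=['T', 'S', 'M'] parent=Y
Step 2 (down 1): INVALID

Answer: 2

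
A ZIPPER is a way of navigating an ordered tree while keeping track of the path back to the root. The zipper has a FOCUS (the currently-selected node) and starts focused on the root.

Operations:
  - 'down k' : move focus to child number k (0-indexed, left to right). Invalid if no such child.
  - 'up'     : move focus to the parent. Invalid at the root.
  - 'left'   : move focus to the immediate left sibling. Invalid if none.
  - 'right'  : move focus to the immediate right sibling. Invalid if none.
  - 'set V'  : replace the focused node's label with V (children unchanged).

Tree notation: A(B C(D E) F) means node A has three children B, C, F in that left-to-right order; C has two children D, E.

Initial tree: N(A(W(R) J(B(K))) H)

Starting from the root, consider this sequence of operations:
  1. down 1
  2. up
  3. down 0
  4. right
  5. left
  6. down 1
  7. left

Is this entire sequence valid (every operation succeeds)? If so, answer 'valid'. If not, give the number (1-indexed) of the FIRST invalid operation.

Step 1 (down 1): focus=H path=1 depth=1 children=[] left=['A'] right=[] parent=N
Step 2 (up): focus=N path=root depth=0 children=['A', 'H'] (at root)
Step 3 (down 0): focus=A path=0 depth=1 children=['W', 'J'] left=[] right=['H'] parent=N
Step 4 (right): focus=H path=1 depth=1 children=[] left=['A'] right=[] parent=N
Step 5 (left): focus=A path=0 depth=1 children=['W', 'J'] left=[] right=['H'] parent=N
Step 6 (down 1): focus=J path=0/1 depth=2 children=['B'] left=['W'] right=[] parent=A
Step 7 (left): focus=W path=0/0 depth=2 children=['R'] left=[] right=['J'] parent=A

Answer: valid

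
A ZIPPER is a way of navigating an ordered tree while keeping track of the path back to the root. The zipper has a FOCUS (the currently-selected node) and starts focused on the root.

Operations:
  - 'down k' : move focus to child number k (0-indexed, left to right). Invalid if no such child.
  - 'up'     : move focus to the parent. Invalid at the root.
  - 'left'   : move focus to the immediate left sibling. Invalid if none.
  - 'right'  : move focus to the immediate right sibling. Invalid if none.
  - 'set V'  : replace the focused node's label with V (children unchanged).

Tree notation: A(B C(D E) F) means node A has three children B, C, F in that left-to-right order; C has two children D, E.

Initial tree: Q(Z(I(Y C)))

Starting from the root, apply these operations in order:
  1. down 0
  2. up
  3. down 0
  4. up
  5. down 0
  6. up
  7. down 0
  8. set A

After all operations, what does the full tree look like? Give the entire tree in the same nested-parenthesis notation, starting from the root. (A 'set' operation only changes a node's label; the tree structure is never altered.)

Answer: Q(A(I(Y C)))

Derivation:
Step 1 (down 0): focus=Z path=0 depth=1 children=['I'] left=[] right=[] parent=Q
Step 2 (up): focus=Q path=root depth=0 children=['Z'] (at root)
Step 3 (down 0): focus=Z path=0 depth=1 children=['I'] left=[] right=[] parent=Q
Step 4 (up): focus=Q path=root depth=0 children=['Z'] (at root)
Step 5 (down 0): focus=Z path=0 depth=1 children=['I'] left=[] right=[] parent=Q
Step 6 (up): focus=Q path=root depth=0 children=['Z'] (at root)
Step 7 (down 0): focus=Z path=0 depth=1 children=['I'] left=[] right=[] parent=Q
Step 8 (set A): focus=A path=0 depth=1 children=['I'] left=[] right=[] parent=Q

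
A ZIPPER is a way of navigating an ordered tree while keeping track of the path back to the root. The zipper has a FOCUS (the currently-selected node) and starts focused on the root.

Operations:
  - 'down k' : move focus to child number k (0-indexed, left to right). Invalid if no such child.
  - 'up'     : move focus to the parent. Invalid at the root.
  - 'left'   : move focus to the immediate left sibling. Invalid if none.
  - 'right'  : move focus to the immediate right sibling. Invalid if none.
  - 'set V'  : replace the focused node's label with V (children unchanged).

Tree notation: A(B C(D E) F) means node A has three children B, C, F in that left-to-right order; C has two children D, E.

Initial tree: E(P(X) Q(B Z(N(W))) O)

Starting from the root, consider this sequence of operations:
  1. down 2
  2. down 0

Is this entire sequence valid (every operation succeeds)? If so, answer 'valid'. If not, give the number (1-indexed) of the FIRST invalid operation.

Answer: 2

Derivation:
Step 1 (down 2): focus=O path=2 depth=1 children=[] left=['P', 'Q'] right=[] parent=E
Step 2 (down 0): INVALID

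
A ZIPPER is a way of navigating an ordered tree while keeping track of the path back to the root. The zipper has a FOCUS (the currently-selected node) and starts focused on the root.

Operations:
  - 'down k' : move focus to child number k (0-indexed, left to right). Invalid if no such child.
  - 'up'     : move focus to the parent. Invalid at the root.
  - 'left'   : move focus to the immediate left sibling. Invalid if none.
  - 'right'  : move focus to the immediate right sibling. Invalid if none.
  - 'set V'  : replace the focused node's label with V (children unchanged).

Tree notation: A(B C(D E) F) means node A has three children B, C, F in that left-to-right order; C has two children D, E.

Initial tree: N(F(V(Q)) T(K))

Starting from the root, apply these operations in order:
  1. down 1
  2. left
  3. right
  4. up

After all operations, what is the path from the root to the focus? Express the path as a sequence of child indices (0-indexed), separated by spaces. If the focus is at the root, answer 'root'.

Answer: root

Derivation:
Step 1 (down 1): focus=T path=1 depth=1 children=['K'] left=['F'] right=[] parent=N
Step 2 (left): focus=F path=0 depth=1 children=['V'] left=[] right=['T'] parent=N
Step 3 (right): focus=T path=1 depth=1 children=['K'] left=['F'] right=[] parent=N
Step 4 (up): focus=N path=root depth=0 children=['F', 'T'] (at root)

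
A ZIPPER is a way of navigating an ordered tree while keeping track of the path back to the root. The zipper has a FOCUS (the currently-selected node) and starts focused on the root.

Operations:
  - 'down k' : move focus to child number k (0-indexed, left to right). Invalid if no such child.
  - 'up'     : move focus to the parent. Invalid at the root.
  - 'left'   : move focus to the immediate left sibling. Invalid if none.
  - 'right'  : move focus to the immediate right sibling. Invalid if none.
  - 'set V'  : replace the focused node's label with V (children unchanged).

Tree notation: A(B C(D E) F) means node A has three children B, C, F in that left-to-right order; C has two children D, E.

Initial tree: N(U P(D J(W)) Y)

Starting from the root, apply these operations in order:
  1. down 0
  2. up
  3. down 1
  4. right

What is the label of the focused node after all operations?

Answer: Y

Derivation:
Step 1 (down 0): focus=U path=0 depth=1 children=[] left=[] right=['P', 'Y'] parent=N
Step 2 (up): focus=N path=root depth=0 children=['U', 'P', 'Y'] (at root)
Step 3 (down 1): focus=P path=1 depth=1 children=['D', 'J'] left=['U'] right=['Y'] parent=N
Step 4 (right): focus=Y path=2 depth=1 children=[] left=['U', 'P'] right=[] parent=N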